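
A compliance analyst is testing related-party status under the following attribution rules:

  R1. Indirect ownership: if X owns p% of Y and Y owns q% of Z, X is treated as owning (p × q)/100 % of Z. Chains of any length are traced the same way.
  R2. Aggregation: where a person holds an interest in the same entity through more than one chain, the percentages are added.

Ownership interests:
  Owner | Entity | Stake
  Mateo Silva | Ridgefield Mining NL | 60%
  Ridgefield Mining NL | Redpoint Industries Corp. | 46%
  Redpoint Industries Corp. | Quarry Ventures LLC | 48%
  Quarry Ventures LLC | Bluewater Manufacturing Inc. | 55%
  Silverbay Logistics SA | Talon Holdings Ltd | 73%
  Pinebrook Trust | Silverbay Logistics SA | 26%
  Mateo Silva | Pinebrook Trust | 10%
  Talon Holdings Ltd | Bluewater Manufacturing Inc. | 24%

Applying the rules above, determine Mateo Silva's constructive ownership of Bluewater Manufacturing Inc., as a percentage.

Chain via Pinebrook Trust → Silverbay Logistics SA → Talon Holdings Ltd (R1): 10% × 26% × 73% × 24% = 0.45552% of Bluewater Manufacturing Inc.
Chain via Ridgefield Mining NL → Redpoint Industries Corp. → Quarry Ventures LLC (R1): 60% × 46% × 48% × 55% = 7.2864% of Bluewater Manufacturing Inc.
Aggregating (R2): 0.45552% + 7.2864% = 7.74192%.

7.74192%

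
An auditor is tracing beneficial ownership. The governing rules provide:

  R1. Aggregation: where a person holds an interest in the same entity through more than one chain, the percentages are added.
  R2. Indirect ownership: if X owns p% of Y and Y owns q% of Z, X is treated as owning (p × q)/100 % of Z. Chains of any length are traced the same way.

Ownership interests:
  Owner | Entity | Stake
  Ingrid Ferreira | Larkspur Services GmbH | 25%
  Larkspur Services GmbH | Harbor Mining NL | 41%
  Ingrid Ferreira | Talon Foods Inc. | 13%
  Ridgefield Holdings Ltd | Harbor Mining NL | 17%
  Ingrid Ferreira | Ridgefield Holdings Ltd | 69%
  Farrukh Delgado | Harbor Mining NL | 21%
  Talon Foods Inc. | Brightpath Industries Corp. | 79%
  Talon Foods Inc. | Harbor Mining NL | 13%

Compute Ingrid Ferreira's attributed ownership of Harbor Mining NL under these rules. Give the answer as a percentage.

23.67%

Chain via Larkspur Services GmbH (R2): 25% × 41% = 10.25% of Harbor Mining NL.
Chain via Ridgefield Holdings Ltd (R2): 69% × 17% = 11.73% of Harbor Mining NL.
Chain via Talon Foods Inc. (R2): 13% × 13% = 1.69% of Harbor Mining NL.
Aggregating (R1): 10.25% + 11.73% + 1.69% = 23.67%.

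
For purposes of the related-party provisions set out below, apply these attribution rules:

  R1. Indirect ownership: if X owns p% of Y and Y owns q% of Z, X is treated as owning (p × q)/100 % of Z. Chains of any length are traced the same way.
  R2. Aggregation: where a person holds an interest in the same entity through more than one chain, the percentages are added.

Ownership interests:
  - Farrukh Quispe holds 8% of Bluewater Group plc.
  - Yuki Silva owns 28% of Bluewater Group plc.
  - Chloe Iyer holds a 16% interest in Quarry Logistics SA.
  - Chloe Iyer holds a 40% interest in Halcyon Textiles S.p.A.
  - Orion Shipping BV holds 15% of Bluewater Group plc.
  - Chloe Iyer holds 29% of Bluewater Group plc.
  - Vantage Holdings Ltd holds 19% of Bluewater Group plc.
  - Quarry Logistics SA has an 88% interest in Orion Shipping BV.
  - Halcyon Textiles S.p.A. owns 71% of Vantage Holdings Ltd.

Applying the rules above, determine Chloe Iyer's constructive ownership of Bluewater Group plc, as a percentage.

36.508%

Chain via Quarry Logistics SA → Orion Shipping BV (R1): 16% × 88% × 15% = 2.112% of Bluewater Group plc.
Chain via Halcyon Textiles S.p.A. → Vantage Holdings Ltd (R1): 40% × 71% × 19% = 5.396% of Bluewater Group plc.
Direct interest in Bluewater Group plc: 29%.
Aggregating (R2): 2.112% + 5.396% + 29% = 36.508%.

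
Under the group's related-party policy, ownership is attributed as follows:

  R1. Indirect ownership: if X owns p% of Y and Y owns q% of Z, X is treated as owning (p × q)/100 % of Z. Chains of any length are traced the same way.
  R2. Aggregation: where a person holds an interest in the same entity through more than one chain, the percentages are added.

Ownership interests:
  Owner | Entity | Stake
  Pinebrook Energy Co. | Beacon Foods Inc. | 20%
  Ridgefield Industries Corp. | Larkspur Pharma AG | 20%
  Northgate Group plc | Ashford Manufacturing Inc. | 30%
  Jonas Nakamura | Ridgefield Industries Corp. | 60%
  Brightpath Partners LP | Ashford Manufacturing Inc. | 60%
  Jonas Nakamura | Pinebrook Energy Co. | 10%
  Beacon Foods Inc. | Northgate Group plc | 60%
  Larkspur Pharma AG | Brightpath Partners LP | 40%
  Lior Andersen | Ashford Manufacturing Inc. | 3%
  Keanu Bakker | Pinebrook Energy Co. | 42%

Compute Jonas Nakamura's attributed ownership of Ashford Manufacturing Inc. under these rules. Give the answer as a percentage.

Chain via Ridgefield Industries Corp. → Larkspur Pharma AG → Brightpath Partners LP (R1): 60% × 20% × 40% × 60% = 2.88% of Ashford Manufacturing Inc.
Chain via Pinebrook Energy Co. → Beacon Foods Inc. → Northgate Group plc (R1): 10% × 20% × 60% × 30% = 0.36% of Ashford Manufacturing Inc.
Aggregating (R2): 2.88% + 0.36% = 3.24%.

3.24%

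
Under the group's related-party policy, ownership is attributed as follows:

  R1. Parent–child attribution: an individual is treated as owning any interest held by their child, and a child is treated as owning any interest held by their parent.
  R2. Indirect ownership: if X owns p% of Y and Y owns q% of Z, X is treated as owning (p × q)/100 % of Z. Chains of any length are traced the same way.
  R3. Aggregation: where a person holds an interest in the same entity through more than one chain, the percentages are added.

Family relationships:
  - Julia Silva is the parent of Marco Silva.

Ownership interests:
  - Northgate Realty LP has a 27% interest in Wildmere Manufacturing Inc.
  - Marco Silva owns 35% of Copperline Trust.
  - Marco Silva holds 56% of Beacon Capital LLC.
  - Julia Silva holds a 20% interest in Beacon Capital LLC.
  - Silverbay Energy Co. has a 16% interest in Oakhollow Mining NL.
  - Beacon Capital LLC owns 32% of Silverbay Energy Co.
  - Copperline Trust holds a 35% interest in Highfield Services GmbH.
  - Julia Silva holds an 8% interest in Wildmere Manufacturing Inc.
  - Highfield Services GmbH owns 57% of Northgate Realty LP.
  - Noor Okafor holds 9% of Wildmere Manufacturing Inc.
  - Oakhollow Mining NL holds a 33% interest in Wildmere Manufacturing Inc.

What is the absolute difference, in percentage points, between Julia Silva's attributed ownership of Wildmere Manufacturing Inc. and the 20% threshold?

8.830629

By parent–child attribution (R1), Julia Silva is treated as also owning Marco Silva's interest in Beacon Capital LLC, giving 20% + 56% = 76%.
By parent–child attribution (R1), Julia Silva is treated as owning Marco Silva's 35% interest in Copperline Trust.
Chain via Beacon Capital LLC → Silverbay Energy Co. → Oakhollow Mining NL (R2): 76% × 32% × 16% × 33% = 1.284096% of Wildmere Manufacturing Inc.
Direct interest in Wildmere Manufacturing Inc: 8%.
Chain via Copperline Trust → Highfield Services GmbH → Northgate Realty LP (R2): 35% × 35% × 57% × 27% = 1.885275% of Wildmere Manufacturing Inc.
Aggregating (R3): 1.284096% + 8% + 1.885275% = 11.169371%.
11.169371% falls short of the 20% threshold by 8.830629 percentage points.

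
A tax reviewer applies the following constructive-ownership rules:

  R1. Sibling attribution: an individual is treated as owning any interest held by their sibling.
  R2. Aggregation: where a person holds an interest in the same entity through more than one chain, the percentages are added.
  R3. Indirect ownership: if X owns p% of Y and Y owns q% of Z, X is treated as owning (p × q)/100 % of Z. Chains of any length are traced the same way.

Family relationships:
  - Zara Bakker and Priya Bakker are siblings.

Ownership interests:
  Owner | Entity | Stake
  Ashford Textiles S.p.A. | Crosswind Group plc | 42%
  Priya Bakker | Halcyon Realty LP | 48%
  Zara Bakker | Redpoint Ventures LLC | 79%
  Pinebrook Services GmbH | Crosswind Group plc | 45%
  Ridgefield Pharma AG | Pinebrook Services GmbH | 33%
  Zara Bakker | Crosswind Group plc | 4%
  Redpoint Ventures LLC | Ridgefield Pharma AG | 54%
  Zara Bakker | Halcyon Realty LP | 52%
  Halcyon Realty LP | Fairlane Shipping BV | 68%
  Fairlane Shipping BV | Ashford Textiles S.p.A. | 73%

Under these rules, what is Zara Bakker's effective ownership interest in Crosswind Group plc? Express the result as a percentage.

By sibling attribution (R1), Zara Bakker is treated as also owning Priya Bakker's interest in Halcyon Realty LP, giving 52% + 48% = 100%.
Chain via Redpoint Ventures LLC → Ridgefield Pharma AG → Pinebrook Services GmbH (R3): 79% × 54% × 33% × 45% = 6.33501% of Crosswind Group plc.
Chain via Halcyon Realty LP → Fairlane Shipping BV → Ashford Textiles S.p.A. (R3): 100% × 68% × 73% × 42% = 20.8488% of Crosswind Group plc.
Direct interest in Crosswind Group plc: 4%.
Aggregating (R2): 6.33501% + 20.8488% + 4% = 31.18381%.

31.18381%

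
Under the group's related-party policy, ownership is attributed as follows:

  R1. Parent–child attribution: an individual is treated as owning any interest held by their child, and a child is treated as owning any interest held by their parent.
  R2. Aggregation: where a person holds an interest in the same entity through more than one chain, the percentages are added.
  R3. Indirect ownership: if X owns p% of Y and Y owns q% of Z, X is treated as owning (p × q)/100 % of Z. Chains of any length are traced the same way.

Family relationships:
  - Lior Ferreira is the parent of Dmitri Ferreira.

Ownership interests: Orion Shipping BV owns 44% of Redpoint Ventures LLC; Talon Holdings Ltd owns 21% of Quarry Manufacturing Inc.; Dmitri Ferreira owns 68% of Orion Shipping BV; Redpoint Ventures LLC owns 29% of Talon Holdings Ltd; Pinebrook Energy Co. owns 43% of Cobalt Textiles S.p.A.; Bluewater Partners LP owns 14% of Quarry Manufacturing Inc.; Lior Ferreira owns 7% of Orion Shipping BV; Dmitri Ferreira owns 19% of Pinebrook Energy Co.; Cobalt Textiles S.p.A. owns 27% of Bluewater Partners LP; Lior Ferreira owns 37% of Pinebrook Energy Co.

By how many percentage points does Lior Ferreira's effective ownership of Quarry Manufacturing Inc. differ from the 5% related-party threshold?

2.080076

By parent–child attribution (R1), Lior Ferreira is treated as also owning Dmitri Ferreira's interest in Pinebrook Energy Co, giving 37% + 19% = 56%.
By parent–child attribution (R1), Lior Ferreira is treated as also owning Dmitri Ferreira's interest in Orion Shipping BV, giving 7% + 68% = 75%.
Chain via Pinebrook Energy Co. → Cobalt Textiles S.p.A. → Bluewater Partners LP (R3): 56% × 43% × 27% × 14% = 0.910224% of Quarry Manufacturing Inc.
Chain via Orion Shipping BV → Redpoint Ventures LLC → Talon Holdings Ltd (R3): 75% × 44% × 29% × 21% = 2.0097% of Quarry Manufacturing Inc.
Aggregating (R2): 0.910224% + 2.0097% = 2.919924%.
2.919924% falls short of the 5% threshold by 2.080076 percentage points.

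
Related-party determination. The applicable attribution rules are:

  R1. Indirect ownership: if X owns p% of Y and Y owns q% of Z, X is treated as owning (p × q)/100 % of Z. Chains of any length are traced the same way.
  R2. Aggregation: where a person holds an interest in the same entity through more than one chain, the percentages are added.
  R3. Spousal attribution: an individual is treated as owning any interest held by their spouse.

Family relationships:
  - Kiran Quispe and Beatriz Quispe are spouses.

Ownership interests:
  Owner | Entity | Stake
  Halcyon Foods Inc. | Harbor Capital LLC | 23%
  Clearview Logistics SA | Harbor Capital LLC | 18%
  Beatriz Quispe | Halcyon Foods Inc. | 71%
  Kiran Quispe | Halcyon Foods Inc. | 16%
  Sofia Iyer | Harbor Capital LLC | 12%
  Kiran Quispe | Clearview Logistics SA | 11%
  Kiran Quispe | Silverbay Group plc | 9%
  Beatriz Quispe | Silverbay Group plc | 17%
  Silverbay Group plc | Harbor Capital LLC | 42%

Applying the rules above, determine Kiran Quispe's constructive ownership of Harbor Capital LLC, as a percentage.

By spousal attribution (R3), Kiran Quispe is treated as also owning Beatriz Quispe's interest in Silverbay Group plc, giving 9% + 17% = 26%.
By spousal attribution (R3), Kiran Quispe is treated as also owning Beatriz Quispe's interest in Halcyon Foods Inc, giving 16% + 71% = 87%.
Chain via Clearview Logistics SA (R1): 11% × 18% = 1.98% of Harbor Capital LLC.
Chain via Silverbay Group plc (R1): 26% × 42% = 10.92% of Harbor Capital LLC.
Chain via Halcyon Foods Inc. (R1): 87% × 23% = 20.01% of Harbor Capital LLC.
Aggregating (R2): 1.98% + 10.92% + 20.01% = 32.91%.

32.91%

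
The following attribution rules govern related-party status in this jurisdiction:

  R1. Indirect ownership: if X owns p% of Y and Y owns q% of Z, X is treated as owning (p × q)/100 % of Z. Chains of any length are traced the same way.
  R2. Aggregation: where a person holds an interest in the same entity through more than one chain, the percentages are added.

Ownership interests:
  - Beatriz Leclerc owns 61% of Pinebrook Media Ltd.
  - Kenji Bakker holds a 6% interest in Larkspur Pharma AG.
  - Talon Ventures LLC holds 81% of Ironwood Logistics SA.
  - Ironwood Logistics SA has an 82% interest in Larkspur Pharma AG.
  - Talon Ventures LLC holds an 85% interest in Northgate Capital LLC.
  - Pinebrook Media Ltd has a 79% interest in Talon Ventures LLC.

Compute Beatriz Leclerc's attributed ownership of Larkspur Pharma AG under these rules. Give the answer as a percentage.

32.007798%

Chain via Pinebrook Media Ltd → Talon Ventures LLC → Ironwood Logistics SA (R1): 61% × 79% × 81% × 82% = 32.007798% of Larkspur Pharma AG.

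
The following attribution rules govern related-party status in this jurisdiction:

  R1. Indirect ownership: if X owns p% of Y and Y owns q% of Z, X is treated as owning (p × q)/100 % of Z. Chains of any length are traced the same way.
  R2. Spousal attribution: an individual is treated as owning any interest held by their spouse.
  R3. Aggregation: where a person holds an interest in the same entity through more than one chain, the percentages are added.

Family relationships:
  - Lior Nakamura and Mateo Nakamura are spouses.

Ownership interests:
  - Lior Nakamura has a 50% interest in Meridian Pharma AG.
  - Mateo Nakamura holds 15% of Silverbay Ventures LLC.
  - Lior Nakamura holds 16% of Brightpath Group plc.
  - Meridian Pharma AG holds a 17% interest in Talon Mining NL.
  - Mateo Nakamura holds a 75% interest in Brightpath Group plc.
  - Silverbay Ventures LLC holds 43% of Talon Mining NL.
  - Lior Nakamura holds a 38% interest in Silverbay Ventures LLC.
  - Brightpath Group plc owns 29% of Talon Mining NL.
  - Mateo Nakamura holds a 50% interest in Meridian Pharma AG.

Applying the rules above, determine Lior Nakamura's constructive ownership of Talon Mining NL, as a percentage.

By spousal attribution (R2), Lior Nakamura is treated as also owning Mateo Nakamura's interest in Silverbay Ventures LLC, giving 38% + 15% = 53%.
By spousal attribution (R2), Lior Nakamura is treated as also owning Mateo Nakamura's interest in Meridian Pharma AG, giving 50% + 50% = 100%.
By spousal attribution (R2), Lior Nakamura is treated as also owning Mateo Nakamura's interest in Brightpath Group plc, giving 16% + 75% = 91%.
Chain via Silverbay Ventures LLC (R1): 53% × 43% = 22.79% of Talon Mining NL.
Chain via Meridian Pharma AG (R1): 100% × 17% = 17% of Talon Mining NL.
Chain via Brightpath Group plc (R1): 91% × 29% = 26.39% of Talon Mining NL.
Aggregating (R3): 22.79% + 17% + 26.39% = 66.18%.

66.18%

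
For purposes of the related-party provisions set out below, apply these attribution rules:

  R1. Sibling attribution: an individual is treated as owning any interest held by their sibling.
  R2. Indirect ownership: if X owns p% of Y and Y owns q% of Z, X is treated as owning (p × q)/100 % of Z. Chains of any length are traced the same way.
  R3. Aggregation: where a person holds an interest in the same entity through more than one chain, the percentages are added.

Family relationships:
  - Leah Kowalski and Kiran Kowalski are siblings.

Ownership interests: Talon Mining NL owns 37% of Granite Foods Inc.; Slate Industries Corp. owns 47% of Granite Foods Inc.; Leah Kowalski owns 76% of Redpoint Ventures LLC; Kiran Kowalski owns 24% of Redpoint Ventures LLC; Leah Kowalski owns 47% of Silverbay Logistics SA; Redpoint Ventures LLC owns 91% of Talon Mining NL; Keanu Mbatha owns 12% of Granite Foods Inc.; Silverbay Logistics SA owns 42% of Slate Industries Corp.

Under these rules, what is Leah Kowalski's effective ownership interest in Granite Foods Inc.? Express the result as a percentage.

42.9478%

By sibling attribution (R1), Leah Kowalski is treated as also owning Kiran Kowalski's interest in Redpoint Ventures LLC, giving 76% + 24% = 100%.
Chain via Silverbay Logistics SA → Slate Industries Corp. (R2): 47% × 42% × 47% = 9.2778% of Granite Foods Inc.
Chain via Redpoint Ventures LLC → Talon Mining NL (R2): 100% × 91% × 37% = 33.67% of Granite Foods Inc.
Aggregating (R3): 9.2778% + 33.67% = 42.9478%.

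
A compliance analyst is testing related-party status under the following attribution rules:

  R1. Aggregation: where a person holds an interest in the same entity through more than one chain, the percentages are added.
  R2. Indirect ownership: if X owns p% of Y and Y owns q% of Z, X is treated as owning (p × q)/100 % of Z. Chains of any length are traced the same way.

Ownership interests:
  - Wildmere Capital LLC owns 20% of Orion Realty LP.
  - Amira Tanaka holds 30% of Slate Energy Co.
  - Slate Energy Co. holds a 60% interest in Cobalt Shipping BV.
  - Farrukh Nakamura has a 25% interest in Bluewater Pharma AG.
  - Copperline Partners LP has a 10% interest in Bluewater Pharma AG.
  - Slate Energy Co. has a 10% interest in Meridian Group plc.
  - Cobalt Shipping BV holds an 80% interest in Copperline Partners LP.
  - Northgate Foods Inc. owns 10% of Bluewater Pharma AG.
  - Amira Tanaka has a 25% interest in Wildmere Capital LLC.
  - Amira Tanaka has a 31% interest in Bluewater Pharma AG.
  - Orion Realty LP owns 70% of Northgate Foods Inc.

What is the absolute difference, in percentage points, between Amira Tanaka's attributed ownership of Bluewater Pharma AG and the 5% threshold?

27.79

Chain via Slate Energy Co. → Cobalt Shipping BV → Copperline Partners LP (R2): 30% × 60% × 80% × 10% = 1.44% of Bluewater Pharma AG.
Chain via Wildmere Capital LLC → Orion Realty LP → Northgate Foods Inc. (R2): 25% × 20% × 70% × 10% = 0.35% of Bluewater Pharma AG.
Direct interest in Bluewater Pharma AG: 31%.
Aggregating (R1): 1.44% + 0.35% + 31% = 32.79%.
32.79% exceeds the 5% threshold by 27.79 percentage points.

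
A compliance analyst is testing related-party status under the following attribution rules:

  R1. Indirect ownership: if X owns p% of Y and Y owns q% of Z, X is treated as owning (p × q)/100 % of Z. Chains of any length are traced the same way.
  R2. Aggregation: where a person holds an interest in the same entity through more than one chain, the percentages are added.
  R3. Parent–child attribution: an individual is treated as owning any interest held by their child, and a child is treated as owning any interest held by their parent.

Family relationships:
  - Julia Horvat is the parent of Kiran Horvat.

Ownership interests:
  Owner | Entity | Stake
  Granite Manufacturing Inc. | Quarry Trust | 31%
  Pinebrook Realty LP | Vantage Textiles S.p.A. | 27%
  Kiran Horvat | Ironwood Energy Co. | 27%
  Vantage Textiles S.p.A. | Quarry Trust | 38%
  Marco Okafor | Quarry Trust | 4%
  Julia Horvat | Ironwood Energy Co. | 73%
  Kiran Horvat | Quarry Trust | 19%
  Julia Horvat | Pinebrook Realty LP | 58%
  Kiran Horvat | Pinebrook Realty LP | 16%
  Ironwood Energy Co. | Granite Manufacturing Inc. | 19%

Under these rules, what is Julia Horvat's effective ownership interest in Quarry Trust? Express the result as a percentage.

32.4824%

By parent–child attribution (R3), Julia Horvat is treated as also owning Kiran Horvat's interest in Pinebrook Realty LP, giving 58% + 16% = 74%.
By parent–child attribution (R3), Julia Horvat is treated as also owning Kiran Horvat's interest in Ironwood Energy Co, giving 73% + 27% = 100%.
By parent–child attribution (R3), Julia Horvat is treated as owning Kiran Horvat's 19% interest in Quarry Trust.
Chain via Pinebrook Realty LP → Vantage Textiles S.p.A. (R1): 74% × 27% × 38% = 7.5924% of Quarry Trust.
Chain via Ironwood Energy Co. → Granite Manufacturing Inc. (R1): 100% × 19% × 31% = 5.89% of Quarry Trust.
Direct interest in Quarry Trust: 19%.
Aggregating (R2): 7.5924% + 5.89% + 19% = 32.4824%.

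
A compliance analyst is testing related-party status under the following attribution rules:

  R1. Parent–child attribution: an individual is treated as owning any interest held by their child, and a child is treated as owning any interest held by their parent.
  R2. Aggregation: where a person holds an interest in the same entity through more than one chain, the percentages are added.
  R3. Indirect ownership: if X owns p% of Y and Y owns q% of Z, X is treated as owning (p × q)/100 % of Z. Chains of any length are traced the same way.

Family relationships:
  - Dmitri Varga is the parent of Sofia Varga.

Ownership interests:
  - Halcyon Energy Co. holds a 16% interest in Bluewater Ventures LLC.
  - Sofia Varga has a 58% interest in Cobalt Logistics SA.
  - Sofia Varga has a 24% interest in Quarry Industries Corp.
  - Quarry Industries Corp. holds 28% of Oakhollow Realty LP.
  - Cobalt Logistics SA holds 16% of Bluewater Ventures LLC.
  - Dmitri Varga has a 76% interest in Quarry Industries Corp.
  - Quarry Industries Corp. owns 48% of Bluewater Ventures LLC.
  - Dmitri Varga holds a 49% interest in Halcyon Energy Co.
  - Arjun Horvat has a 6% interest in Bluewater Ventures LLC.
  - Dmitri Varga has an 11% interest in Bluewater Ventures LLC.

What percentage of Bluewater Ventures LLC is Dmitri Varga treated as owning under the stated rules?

76.12%

By parent–child attribution (R1), Dmitri Varga is treated as also owning Sofia Varga's interest in Quarry Industries Corp, giving 76% + 24% = 100%.
By parent–child attribution (R1), Dmitri Varga is treated as owning Sofia Varga's 58% interest in Cobalt Logistics SA.
Chain via Halcyon Energy Co. (R3): 49% × 16% = 7.84% of Bluewater Ventures LLC.
Chain via Quarry Industries Corp. (R3): 100% × 48% = 48% of Bluewater Ventures LLC.
Direct interest in Bluewater Ventures LLC: 11%.
Chain via Cobalt Logistics SA (R3): 58% × 16% = 9.28% of Bluewater Ventures LLC.
Aggregating (R2): 7.84% + 48% + 11% + 9.28% = 76.12%.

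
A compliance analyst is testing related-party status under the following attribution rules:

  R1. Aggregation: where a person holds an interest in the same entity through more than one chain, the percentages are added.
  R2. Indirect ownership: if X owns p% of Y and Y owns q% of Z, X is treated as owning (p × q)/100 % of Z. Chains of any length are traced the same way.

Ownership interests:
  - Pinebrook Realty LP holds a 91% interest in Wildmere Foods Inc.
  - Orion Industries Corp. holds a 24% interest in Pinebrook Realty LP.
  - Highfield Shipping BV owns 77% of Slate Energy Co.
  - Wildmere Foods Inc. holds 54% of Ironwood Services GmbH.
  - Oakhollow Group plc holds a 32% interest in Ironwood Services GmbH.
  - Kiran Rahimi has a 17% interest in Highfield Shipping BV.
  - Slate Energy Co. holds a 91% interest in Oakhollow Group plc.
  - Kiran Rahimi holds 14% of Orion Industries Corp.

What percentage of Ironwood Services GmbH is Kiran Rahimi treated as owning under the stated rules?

Chain via Highfield Shipping BV → Slate Energy Co. → Oakhollow Group plc (R2): 17% × 77% × 91% × 32% = 3.811808% of Ironwood Services GmbH.
Chain via Orion Industries Corp. → Pinebrook Realty LP → Wildmere Foods Inc. (R2): 14% × 24% × 91% × 54% = 1.651104% of Ironwood Services GmbH.
Aggregating (R1): 3.811808% + 1.651104% = 5.462912%.

5.462912%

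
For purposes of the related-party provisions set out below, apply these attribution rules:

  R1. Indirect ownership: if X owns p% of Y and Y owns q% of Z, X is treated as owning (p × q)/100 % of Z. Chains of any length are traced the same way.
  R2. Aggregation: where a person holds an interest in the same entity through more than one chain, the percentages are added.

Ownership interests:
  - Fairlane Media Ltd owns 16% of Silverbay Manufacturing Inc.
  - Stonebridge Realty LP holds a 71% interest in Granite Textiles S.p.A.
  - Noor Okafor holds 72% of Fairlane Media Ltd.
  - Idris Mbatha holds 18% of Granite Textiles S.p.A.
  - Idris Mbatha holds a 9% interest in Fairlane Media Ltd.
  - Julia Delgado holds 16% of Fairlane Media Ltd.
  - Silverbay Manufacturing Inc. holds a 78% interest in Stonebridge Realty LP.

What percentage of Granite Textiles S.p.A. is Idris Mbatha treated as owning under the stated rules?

Chain via Fairlane Media Ltd → Silverbay Manufacturing Inc. → Stonebridge Realty LP (R1): 9% × 16% × 78% × 71% = 0.797472% of Granite Textiles S.p.A.
Direct interest in Granite Textiles S.p.A: 18%.
Aggregating (R2): 0.797472% + 18% = 18.797472%.

18.797472%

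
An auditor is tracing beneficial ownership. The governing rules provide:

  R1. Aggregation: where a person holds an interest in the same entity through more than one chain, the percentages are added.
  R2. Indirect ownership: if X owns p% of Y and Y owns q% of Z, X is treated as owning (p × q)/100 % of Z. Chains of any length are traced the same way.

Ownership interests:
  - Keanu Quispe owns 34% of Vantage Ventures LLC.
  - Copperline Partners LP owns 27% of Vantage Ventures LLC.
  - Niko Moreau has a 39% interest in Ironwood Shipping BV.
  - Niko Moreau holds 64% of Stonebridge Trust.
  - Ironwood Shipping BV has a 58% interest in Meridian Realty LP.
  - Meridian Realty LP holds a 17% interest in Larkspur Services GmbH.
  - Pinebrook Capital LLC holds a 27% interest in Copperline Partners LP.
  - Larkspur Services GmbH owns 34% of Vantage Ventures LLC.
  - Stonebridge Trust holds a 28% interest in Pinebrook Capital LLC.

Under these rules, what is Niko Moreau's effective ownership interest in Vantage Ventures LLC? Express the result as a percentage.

2.613804%

Chain via Stonebridge Trust → Pinebrook Capital LLC → Copperline Partners LP (R2): 64% × 28% × 27% × 27% = 1.306368% of Vantage Ventures LLC.
Chain via Ironwood Shipping BV → Meridian Realty LP → Larkspur Services GmbH (R2): 39% × 58% × 17% × 34% = 1.307436% of Vantage Ventures LLC.
Aggregating (R1): 1.306368% + 1.307436% = 2.613804%.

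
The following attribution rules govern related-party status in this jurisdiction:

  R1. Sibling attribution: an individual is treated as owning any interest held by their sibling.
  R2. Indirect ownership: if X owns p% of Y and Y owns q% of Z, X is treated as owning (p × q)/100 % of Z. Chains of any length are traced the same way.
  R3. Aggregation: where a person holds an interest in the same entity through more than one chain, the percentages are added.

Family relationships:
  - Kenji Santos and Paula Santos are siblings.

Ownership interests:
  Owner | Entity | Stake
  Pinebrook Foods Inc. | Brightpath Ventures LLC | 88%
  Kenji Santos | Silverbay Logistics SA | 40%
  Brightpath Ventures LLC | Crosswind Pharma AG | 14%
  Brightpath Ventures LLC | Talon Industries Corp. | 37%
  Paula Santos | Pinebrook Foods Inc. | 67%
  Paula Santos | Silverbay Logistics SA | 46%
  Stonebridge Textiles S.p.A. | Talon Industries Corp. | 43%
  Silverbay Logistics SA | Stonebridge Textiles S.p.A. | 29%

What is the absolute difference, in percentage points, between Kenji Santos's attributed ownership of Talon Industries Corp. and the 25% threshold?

7.5394

By sibling attribution (R1), Kenji Santos is treated as also owning Paula Santos's interest in Silverbay Logistics SA, giving 40% + 46% = 86%.
By sibling attribution (R1), Kenji Santos is treated as owning Paula Santos's 67% interest in Pinebrook Foods Inc.
Chain via Silverbay Logistics SA → Stonebridge Textiles S.p.A. (R2): 86% × 29% × 43% = 10.7242% of Talon Industries Corp.
Chain via Pinebrook Foods Inc. → Brightpath Ventures LLC (R2): 67% × 88% × 37% = 21.8152% of Talon Industries Corp.
Aggregating (R3): 10.7242% + 21.8152% = 32.5394%.
32.5394% exceeds the 25% threshold by 7.5394 percentage points.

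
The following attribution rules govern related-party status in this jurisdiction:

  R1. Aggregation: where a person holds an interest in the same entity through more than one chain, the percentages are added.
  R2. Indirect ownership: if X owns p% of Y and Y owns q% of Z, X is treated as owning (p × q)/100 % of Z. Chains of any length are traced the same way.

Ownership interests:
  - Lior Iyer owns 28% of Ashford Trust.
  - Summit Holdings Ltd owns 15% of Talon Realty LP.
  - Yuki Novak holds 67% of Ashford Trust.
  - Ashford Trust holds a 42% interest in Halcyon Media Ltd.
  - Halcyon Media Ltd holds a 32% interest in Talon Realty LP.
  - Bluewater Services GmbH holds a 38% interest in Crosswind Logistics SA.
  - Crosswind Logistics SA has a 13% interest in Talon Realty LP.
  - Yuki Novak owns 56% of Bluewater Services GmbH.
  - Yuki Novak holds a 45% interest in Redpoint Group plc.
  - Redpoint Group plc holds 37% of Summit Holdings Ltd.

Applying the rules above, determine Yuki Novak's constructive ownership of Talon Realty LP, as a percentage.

Chain via Bluewater Services GmbH → Crosswind Logistics SA (R2): 56% × 38% × 13% = 2.7664% of Talon Realty LP.
Chain via Redpoint Group plc → Summit Holdings Ltd (R2): 45% × 37% × 15% = 2.4975% of Talon Realty LP.
Chain via Ashford Trust → Halcyon Media Ltd (R2): 67% × 42% × 32% = 9.0048% of Talon Realty LP.
Aggregating (R1): 2.7664% + 2.4975% + 9.0048% = 14.2687%.

14.2687%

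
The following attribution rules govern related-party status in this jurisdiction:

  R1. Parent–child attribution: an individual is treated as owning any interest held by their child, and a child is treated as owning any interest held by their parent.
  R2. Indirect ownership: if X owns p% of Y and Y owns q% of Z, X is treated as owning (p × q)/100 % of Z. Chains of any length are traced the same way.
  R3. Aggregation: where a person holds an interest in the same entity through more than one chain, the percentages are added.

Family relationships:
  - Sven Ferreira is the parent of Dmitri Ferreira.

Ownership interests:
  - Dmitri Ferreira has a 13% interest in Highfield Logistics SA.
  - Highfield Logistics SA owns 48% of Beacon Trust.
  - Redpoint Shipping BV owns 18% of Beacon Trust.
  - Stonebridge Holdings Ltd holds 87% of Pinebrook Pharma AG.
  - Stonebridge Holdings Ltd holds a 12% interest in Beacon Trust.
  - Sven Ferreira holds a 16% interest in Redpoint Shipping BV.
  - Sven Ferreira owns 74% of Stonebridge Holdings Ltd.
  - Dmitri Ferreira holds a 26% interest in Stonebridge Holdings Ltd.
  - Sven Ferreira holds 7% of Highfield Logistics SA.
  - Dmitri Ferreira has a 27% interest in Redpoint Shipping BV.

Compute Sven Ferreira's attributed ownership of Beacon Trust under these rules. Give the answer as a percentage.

By parent–child attribution (R1), Sven Ferreira is treated as also owning Dmitri Ferreira's interest in Stonebridge Holdings Ltd, giving 74% + 26% = 100%.
By parent–child attribution (R1), Sven Ferreira is treated as also owning Dmitri Ferreira's interest in Highfield Logistics SA, giving 7% + 13% = 20%.
By parent–child attribution (R1), Sven Ferreira is treated as also owning Dmitri Ferreira's interest in Redpoint Shipping BV, giving 16% + 27% = 43%.
Chain via Stonebridge Holdings Ltd (R2): 100% × 12% = 12% of Beacon Trust.
Chain via Highfield Logistics SA (R2): 20% × 48% = 9.6% of Beacon Trust.
Chain via Redpoint Shipping BV (R2): 43% × 18% = 7.74% of Beacon Trust.
Aggregating (R3): 12% + 9.6% + 7.74% = 29.34%.

29.34%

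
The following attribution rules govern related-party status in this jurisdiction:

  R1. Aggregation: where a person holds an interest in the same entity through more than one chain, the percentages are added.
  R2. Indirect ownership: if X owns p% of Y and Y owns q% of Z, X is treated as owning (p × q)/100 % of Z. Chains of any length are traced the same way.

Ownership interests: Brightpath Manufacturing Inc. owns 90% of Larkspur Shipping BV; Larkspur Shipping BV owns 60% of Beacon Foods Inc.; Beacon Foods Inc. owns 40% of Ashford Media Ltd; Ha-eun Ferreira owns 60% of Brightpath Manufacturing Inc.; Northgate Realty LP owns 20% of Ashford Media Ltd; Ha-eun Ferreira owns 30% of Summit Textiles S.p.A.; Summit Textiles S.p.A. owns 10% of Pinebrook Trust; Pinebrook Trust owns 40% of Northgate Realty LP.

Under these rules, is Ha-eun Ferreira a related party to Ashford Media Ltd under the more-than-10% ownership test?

Yes

Chain via Brightpath Manufacturing Inc. → Larkspur Shipping BV → Beacon Foods Inc. (R2): 60% × 90% × 60% × 40% = 12.96% of Ashford Media Ltd.
Chain via Summit Textiles S.p.A. → Pinebrook Trust → Northgate Realty LP (R2): 30% × 10% × 40% × 20% = 0.24% of Ashford Media Ltd.
Aggregating (R1): 12.96% + 0.24% = 13.2%.
13.2% exceeds the 10% threshold, so Ha-eun is a related party to Ashford Media Ltd.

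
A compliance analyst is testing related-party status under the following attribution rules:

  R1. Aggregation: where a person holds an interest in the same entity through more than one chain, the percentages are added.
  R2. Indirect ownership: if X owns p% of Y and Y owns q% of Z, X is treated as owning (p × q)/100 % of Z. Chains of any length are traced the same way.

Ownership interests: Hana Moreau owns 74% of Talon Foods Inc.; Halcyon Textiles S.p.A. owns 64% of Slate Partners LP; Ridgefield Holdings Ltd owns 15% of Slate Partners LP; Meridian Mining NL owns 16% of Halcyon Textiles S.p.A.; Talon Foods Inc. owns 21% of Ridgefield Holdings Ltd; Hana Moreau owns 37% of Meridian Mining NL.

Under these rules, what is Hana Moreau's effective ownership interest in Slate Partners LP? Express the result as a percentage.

Chain via Meridian Mining NL → Halcyon Textiles S.p.A. (R2): 37% × 16% × 64% = 3.7888% of Slate Partners LP.
Chain via Talon Foods Inc. → Ridgefield Holdings Ltd (R2): 74% × 21% × 15% = 2.331% of Slate Partners LP.
Aggregating (R1): 3.7888% + 2.331% = 6.1198%.

6.1198%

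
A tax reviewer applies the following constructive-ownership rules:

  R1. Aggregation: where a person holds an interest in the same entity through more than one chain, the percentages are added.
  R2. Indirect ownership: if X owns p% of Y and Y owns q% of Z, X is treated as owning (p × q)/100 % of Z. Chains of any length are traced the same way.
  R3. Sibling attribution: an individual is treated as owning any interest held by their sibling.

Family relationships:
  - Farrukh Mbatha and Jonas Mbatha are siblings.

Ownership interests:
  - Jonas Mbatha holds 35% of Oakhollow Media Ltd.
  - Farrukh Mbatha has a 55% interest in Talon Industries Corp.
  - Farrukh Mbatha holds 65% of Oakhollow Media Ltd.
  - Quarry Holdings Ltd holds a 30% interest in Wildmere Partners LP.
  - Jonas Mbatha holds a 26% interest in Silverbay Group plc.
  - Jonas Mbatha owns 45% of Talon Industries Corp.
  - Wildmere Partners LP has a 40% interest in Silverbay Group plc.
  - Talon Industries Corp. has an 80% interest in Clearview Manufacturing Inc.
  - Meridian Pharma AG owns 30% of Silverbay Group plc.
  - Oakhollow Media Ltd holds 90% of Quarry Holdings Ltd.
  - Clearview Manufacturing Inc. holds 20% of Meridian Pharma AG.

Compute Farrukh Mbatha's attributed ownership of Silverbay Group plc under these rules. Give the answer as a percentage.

41.6%

By sibling attribution (R3), Farrukh Mbatha is treated as also owning Jonas Mbatha's interest in Oakhollow Media Ltd, giving 65% + 35% = 100%.
By sibling attribution (R3), Farrukh Mbatha is treated as also owning Jonas Mbatha's interest in Talon Industries Corp, giving 55% + 45% = 100%.
By sibling attribution (R3), Farrukh Mbatha is treated as owning Jonas Mbatha's 26% interest in Silverbay Group plc.
Chain via Oakhollow Media Ltd → Quarry Holdings Ltd → Wildmere Partners LP (R2): 100% × 90% × 30% × 40% = 10.8% of Silverbay Group plc.
Chain via Talon Industries Corp. → Clearview Manufacturing Inc. → Meridian Pharma AG (R2): 100% × 80% × 20% × 30% = 4.8% of Silverbay Group plc.
Direct interest in Silverbay Group plc: 26%.
Aggregating (R1): 10.8% + 4.8% + 26% = 41.6%.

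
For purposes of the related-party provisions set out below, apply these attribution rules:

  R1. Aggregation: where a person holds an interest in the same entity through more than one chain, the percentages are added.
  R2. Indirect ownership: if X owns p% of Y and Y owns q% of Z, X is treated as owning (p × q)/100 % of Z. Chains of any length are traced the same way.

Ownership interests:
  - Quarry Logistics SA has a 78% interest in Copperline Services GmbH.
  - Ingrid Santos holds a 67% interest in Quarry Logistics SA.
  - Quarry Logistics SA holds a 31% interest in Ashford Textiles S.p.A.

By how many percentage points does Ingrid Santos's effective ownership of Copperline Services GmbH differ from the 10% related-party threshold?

Chain via Quarry Logistics SA (R2): 67% × 78% = 52.26% of Copperline Services GmbH.
52.26% exceeds the 10% threshold by 42.26 percentage points.

42.26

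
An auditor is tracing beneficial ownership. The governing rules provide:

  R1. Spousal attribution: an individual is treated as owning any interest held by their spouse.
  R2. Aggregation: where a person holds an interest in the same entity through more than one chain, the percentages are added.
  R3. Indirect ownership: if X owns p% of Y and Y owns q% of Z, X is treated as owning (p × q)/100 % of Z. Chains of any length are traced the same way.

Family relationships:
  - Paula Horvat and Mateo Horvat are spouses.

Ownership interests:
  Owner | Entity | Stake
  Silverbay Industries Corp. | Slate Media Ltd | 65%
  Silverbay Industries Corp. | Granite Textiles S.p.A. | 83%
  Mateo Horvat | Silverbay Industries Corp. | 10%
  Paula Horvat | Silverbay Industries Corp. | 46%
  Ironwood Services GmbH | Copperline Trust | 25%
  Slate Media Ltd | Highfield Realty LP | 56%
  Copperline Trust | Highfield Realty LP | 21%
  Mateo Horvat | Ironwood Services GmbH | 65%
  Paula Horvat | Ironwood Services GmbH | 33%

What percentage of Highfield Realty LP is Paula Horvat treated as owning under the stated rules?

25.529%

By spousal attribution (R1), Paula Horvat is treated as also owning Mateo Horvat's interest in Silverbay Industries Corp, giving 46% + 10% = 56%.
By spousal attribution (R1), Paula Horvat is treated as also owning Mateo Horvat's interest in Ironwood Services GmbH, giving 33% + 65% = 98%.
Chain via Silverbay Industries Corp. → Slate Media Ltd (R3): 56% × 65% × 56% = 20.384% of Highfield Realty LP.
Chain via Ironwood Services GmbH → Copperline Trust (R3): 98% × 25% × 21% = 5.145% of Highfield Realty LP.
Aggregating (R2): 20.384% + 5.145% = 25.529%.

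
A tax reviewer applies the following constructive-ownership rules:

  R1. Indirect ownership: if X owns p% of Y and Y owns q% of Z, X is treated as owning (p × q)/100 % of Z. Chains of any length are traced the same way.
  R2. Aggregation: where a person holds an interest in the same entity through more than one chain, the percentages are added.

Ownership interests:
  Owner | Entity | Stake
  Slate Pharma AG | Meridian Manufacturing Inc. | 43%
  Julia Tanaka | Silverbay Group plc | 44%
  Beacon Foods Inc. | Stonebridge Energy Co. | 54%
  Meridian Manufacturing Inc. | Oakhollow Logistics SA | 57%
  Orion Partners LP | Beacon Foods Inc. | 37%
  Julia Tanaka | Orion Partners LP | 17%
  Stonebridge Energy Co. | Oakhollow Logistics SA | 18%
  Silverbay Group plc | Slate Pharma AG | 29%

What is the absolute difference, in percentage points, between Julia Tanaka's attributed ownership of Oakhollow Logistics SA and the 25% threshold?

21.261136

Chain via Silverbay Group plc → Slate Pharma AG → Meridian Manufacturing Inc. (R1): 44% × 29% × 43% × 57% = 3.127476% of Oakhollow Logistics SA.
Chain via Orion Partners LP → Beacon Foods Inc. → Stonebridge Energy Co. (R1): 17% × 37% × 54% × 18% = 0.611388% of Oakhollow Logistics SA.
Aggregating (R2): 3.127476% + 0.611388% = 3.738864%.
3.738864% falls short of the 25% threshold by 21.261136 percentage points.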